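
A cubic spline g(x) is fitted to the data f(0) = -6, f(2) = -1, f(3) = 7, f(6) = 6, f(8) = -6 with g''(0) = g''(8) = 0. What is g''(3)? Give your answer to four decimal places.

Let M_i = g''(x_i). Step sizes h_i = 2, 1, 3, 2; slopes of the chords Δ_i = (y_(i+1) - y_i)/h_i = 5/2, 8, -1/3, -6.
  2·M_0 + 6·M_1 + 1·M_2 = 6(Δ_1 - Δ_0) = 33
  1·M_1 + 8·M_2 + 3·M_3 = 6(Δ_2 - Δ_1) = -50
  3·M_2 + 10·M_3 + 2·M_4 = 6(Δ_3 - Δ_2) = -34
Natural end conditions: M_0 = M_4 = 0.
Forward elimination and back-substitution give M_0 = 0, M_1 = 2741/416, M_2 = -1359/208, M_3 = -599/416, M_4 = 0.

-6.5337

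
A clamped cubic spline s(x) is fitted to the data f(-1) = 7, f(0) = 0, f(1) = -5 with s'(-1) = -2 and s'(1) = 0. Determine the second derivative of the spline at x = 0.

4

With σ_i denoting the second derivative at x_i, h_i = 1, 1, and Δ_i = (y_(i+1) − y_i)/h_i = -7, -5:
  1·σ_0 + 4·σ_1 + 1·σ_2 = 6(Δ_1 - Δ_0) = 12
Clamped end conditions give two more equations: 2h_0·σ_0 + h_0·σ_1 = 6(Δ_0 - s'(-1)) = -30 and h_1·σ_1 + 2h_1·σ_2 = 6(s'(1) - Δ_1) = 30.
Solving the tridiagonal system: σ_0 = -17, σ_1 = 4, σ_2 = 13.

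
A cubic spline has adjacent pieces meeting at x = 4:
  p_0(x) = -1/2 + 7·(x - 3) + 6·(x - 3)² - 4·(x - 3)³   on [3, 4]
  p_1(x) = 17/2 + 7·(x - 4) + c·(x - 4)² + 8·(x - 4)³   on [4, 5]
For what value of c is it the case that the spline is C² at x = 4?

p_0''(x) = 12 - 24·(x - 3), so p_0''(4) = -12. On the right, p_1''(4) = 2c, so c = -6.

-6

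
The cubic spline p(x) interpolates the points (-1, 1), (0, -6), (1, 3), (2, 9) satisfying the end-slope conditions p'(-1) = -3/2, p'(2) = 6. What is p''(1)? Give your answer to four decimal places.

Put m_i = p'' at the i-th knot. Here h = (1, 1, 1) and Δ = (-7, 9, 6), so the interior equations h_(i-1)·m_(i-1) + 2(h_(i-1)+h_i)·m_i + h_i·m_(i+1) = 6(Δ_i − Δ_(i-1)) read
  1·m_0 + 4·m_1 + 1·m_2 = 6(Δ_1 - Δ_0) = 96
  1·m_1 + 4·m_2 + 1·m_3 = 6(Δ_2 - Δ_1) = -18
Clamped end conditions give two more equations: 2h_0·m_0 + h_0·m_1 = 6(Δ_0 - p'(-1)) = -33 and h_2·m_2 + 2h_2·m_3 = 6(p'(2) - Δ_2) = 0.
Solving: m_0 = -174/5, m_1 = 183/5, m_2 = -78/5, m_3 = 39/5.

-15.6000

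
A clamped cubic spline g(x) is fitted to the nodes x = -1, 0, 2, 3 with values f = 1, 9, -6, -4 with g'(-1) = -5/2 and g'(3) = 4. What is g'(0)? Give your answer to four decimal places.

5.7571

Write m_i for g''(x_i). With h_i = 1, 2, 1 and divided differences Δ_i = 8, -15/2, 2, the continuity of g' gives the tridiagonal system
  1·m_0 + 6·m_1 + 2·m_2 = 6(Δ_1 - Δ_0) = -93
  2·m_1 + 6·m_2 + 1·m_3 = 6(Δ_2 - Δ_1) = 57
Clamped end conditions give two more equations: 2h_0·m_0 + h_0·m_1 = 6(Δ_0 - g'(-1)) = 63 and h_2·m_2 + 2h_2·m_3 = 6(g'(3) - Δ_2) = 12.
Solving: m_0 = 1627/35, m_1 = -1049/35, m_2 = 706/35, m_3 = -143/35.
On [0, 2], g'(x) = b_1 + 2c_1·x + 3d_1·x² with b_1 = Δ_1 - h_1(2m_1 + m_2)/6 = 403/70, c_1 = m_1/2 = -1049/70, d_1 = (m_2 - m_1)/(6h_1) = 117/28. So g'(0) = 403/70.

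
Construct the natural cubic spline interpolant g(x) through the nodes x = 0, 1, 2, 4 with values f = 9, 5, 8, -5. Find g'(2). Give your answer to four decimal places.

Put m_i = g'' at the i-th knot. Here h = (1, 1, 2) and Δ = (-4, 3, -13/2), so the interior equations h_(i-1)·m_(i-1) + 2(h_(i-1)+h_i)·m_i + h_i·m_(i+1) = 6(Δ_i − Δ_(i-1)) read
  1·m_0 + 4·m_1 + 1·m_2 = 6(Δ_1 - Δ_0) = 42
  1·m_1 + 6·m_2 + 2·m_3 = 6(Δ_2 - Δ_1) = -57
Natural end conditions: m_0 = m_3 = 0.
Solving the tridiagonal system: m_0 = 0, m_1 = 309/23, m_2 = -270/23, m_3 = 0.
On [2, 4], g'(x) = b_2 + 2c_2·(x - 2) + 3d_2·(x - 2)² with b_2 = Δ_2 - h_2(2m_2 + m_3)/6 = 61/46, c_2 = m_2/2 = -135/23, d_2 = (m_3 - m_2)/(6h_2) = 45/46. So g'(2) = 61/46.

1.3261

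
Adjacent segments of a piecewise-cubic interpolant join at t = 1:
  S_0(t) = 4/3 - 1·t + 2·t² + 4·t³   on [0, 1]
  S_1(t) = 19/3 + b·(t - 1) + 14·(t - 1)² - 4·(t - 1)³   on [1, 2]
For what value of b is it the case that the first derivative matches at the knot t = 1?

S_0'(t) = -1 + 4·t + 12·t², so S_0'(1) = 15. On the right, S_1'(1) = b, so b = 15.

15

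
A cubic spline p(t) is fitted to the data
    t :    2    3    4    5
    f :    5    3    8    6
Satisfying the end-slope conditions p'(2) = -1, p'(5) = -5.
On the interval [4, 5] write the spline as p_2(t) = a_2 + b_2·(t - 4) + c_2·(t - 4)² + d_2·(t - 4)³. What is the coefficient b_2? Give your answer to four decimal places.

Write σ_i for p''(x_i). With h_i = 1, 1, 1 and divided differences Δ_i = -2, 5, -2, the continuity of p' gives the tridiagonal system
  1·σ_0 + 4·σ_1 + 1·σ_2 = 6(Δ_1 - Δ_0) = 42
  1·σ_1 + 4·σ_2 + 1·σ_3 = 6(Δ_2 - Δ_1) = -42
Clamped end conditions give two more equations: 2h_0·σ_0 + h_0·σ_1 = 6(Δ_0 - p'(2)) = -6 and h_2·σ_2 + 2h_2·σ_3 = 6(p'(5) - Δ_2) = -18.
Hence σ_0 = -172/15, σ_1 = 254/15, σ_2 = -214/15, σ_3 = -28/15.
On [4, 5], with p_2(t) = a_2 + b_2·(t - 4) + c_2·(t - 4)² + d_2·(t - 4)³: c_2 = σ_2/2 = -107/15, d_2 = (σ_3 - σ_2)/(6h_2) = 31/15, b_2 = Δ_2 - h_2(2σ_2 + σ_3)/6 = 46/15.

3.0667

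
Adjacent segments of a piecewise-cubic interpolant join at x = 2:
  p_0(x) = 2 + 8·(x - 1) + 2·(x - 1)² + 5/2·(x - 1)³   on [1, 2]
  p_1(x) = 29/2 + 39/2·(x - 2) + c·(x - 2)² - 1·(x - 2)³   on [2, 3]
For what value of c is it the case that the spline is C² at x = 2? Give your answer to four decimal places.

p_0''(x) = 4 + 15·(x - 1), so p_0''(2) = 19. On the right, p_1''(2) = 2c, so c = 19/2.

9.5000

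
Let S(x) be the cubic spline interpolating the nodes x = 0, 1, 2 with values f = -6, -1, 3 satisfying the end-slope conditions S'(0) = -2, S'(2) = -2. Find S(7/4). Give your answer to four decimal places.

Write m_i for S''(x_i). With h_i = 1, 1 and divided differences Δ_i = 5, 4, the continuity of S' gives the tridiagonal system
  1·m_0 + 4·m_1 + 1·m_2 = 6(Δ_1 - Δ_0) = -6
Clamped end conditions give two more equations: 2h_0·m_0 + h_0·m_1 = 6(Δ_0 - S'(0)) = 42 and h_1·m_1 + 2h_1·m_2 = 6(S'(2) - Δ_1) = -36.
Forward elimination and back-substitution give m_0 = 45/2, m_1 = -3, m_2 = -33/2.
On [1, 2], S(x) = -1 + 31/4·(x - 1) - 3/2·(x - 1)² - 9/4·(x - 1)³.
With (x - 1) = 3/4: S(7/4) = 773/256.

3.0195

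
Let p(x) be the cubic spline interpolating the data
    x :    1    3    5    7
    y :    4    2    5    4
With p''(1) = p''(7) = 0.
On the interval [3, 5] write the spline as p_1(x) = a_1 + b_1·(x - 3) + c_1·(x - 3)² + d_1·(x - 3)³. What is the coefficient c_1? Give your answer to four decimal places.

With m_i denoting the second derivative at x_i, h_i = 2, 2, 2, and Δ_i = (y_(i+1) − y_i)/h_i = -1, 3/2, -1/2:
  2·m_0 + 8·m_1 + 2·m_2 = 6(Δ_1 - Δ_0) = 15
  2·m_1 + 8·m_2 + 2·m_3 = 6(Δ_2 - Δ_1) = -12
Natural end conditions: m_0 = m_3 = 0.
Solving: m_0 = 0, m_1 = 12/5, m_2 = -21/10, m_3 = 0.
On [3, 5], with p_1(x) = a_1 + b_1·(x - 3) + c_1·(x - 3)² + d_1·(x - 3)³: c_1 = m_1/2 = 6/5, d_1 = (m_2 - m_1)/(6h_1) = -3/8, b_1 = Δ_1 - h_1(2m_1 + m_2)/6 = 3/5.

1.2000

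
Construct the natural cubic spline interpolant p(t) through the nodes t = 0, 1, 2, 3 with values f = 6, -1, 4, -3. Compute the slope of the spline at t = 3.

Let M_i = p''(x_i). Step sizes h_i = 1, 1, 1; slopes of the chords Δ_i = (y_(i+1) - y_i)/h_i = -7, 5, -7.
  1·M_0 + 4·M_1 + 1·M_2 = 6(Δ_1 - Δ_0) = 72
  1·M_1 + 4·M_2 + 1·M_3 = 6(Δ_2 - Δ_1) = -72
Natural end conditions: M_0 = M_3 = 0.
Forward elimination and back-substitution give M_0 = 0, M_1 = 24, M_2 = -24, M_3 = 0.
On [2, 3], p'(t) = b_2 + 2c_2·(t - 2) + 3d_2·(t - 2)² with b_2 = Δ_2 - h_2(2M_2 + M_3)/6 = 1, c_2 = M_2/2 = -12, d_2 = (M_3 - M_2)/(6h_2) = 4. So p'(3) = -11.

-11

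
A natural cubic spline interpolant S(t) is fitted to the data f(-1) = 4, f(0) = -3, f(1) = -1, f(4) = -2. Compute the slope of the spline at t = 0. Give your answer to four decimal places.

Write m_i for S''(x_i). With h_i = 1, 1, 3 and divided differences Δ_i = -7, 2, -1/3, the continuity of S' gives the tridiagonal system
  1·m_0 + 4·m_1 + 1·m_2 = 6(Δ_1 - Δ_0) = 54
  1·m_1 + 8·m_2 + 3·m_3 = 6(Δ_2 - Δ_1) = -14
Natural end conditions: m_0 = m_3 = 0.
Hence m_0 = 0, m_1 = 446/31, m_2 = -110/31, m_3 = 0.
On [0, 1], S'(t) = b_1 + 2c_1·t + 3d_1·t² with b_1 = Δ_1 - h_1(2m_1 + m_2)/6 = -205/93, c_1 = m_1/2 = 223/31, d_1 = (m_2 - m_1)/(6h_1) = -278/93. So S'(0) = -205/93.

-2.2043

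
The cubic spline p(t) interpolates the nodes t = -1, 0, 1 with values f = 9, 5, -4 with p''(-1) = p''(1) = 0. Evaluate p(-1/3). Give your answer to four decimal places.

Put M_i = p'' at the i-th knot. Here h = (1, 1) and Δ = (-4, -9), so the interior equations h_(i-1)·M_(i-1) + 2(h_(i-1)+h_i)·M_i + h_i·M_(i+1) = 6(Δ_i − Δ_(i-1)) read
  1·M_0 + 4·M_1 + 1·M_2 = 6(Δ_1 - Δ_0) = -30
Natural end conditions: M_0 = M_2 = 0.
Hence M_0 = 0, M_1 = -15/2, M_2 = 0.
On [-1, 0], p(t) = 9 - 11/4·(t + 1) + 0·(t + 1)² - 5/4·(t + 1)³.
With (t + 1) = 2/3: p(-1/3) = 367/54.

6.7963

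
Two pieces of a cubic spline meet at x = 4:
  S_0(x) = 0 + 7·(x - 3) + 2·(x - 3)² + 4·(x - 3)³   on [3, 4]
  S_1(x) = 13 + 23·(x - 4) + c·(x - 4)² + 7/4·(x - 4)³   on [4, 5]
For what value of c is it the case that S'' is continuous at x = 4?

14

S_0''(x) = 4 + 24·(x - 3), so S_0''(4) = 28. On the right, S_1''(4) = 2c, so c = 14.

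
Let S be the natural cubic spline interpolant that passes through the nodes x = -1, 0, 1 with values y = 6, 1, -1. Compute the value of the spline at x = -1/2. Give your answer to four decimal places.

3.2188

Write M_i for S''(x_i). With h_i = 1, 1 and divided differences Δ_i = -5, -2, the continuity of S' gives the tridiagonal system
  1·M_0 + 4·M_1 + 1·M_2 = 6(Δ_1 - Δ_0) = 18
Natural end conditions: M_0 = M_2 = 0.
Solving: M_0 = 0, M_1 = 9/2, M_2 = 0.
On [-1, 0], S(x) = 6 - 23/4·(x + 1) + 0·(x + 1)² + 3/4·(x + 1)³.
With (x + 1) = 1/2: S(-1/2) = 103/32.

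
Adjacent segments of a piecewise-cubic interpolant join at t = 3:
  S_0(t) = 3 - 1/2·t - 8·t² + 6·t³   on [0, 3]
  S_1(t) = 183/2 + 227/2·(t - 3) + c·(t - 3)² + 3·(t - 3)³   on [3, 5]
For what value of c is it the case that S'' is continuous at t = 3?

46

S_0''(t) = -16 + 36·t, so S_0''(3) = 92. On the right, S_1''(3) = 2c, so c = 46.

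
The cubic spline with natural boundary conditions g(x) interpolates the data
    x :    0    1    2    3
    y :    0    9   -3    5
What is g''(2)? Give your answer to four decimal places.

Let m_i = g''(x_i). Step sizes h_i = 1, 1, 1; slopes of the chords Δ_i = (y_(i+1) - y_i)/h_i = 9, -12, 8.
  1·m_0 + 4·m_1 + 1·m_2 = 6(Δ_1 - Δ_0) = -126
  1·m_1 + 4·m_2 + 1·m_3 = 6(Δ_2 - Δ_1) = 120
Natural end conditions: m_0 = m_3 = 0.
Hence m_0 = 0, m_1 = -208/5, m_2 = 202/5, m_3 = 0.

40.4000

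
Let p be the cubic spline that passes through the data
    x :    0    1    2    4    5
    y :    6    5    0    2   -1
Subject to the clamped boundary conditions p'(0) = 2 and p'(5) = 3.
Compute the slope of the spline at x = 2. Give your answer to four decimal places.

-2.5313

Let M_i = p''(x_i). Step sizes h_i = 1, 1, 2, 1; slopes of the chords Δ_i = (y_(i+1) - y_i)/h_i = -1, -5, 1, -3.
  1·M_0 + 4·M_1 + 1·M_2 = 6(Δ_1 - Δ_0) = -24
  1·M_1 + 6·M_2 + 2·M_3 = 6(Δ_2 - Δ_1) = 36
  2·M_2 + 6·M_3 + 1·M_4 = 6(Δ_3 - Δ_2) = -24
Clamped end conditions give two more equations: 2h_0·M_0 + h_0·M_1 = 6(Δ_0 - p'(0)) = -18 and h_3·M_3 + 2h_3·M_4 = 6(p'(5) - Δ_3) = 36.
Hence M_0 = -337/64, M_1 = -239/32, M_2 = 713/64, M_3 = -187/16, M_4 = 763/32.
On [2, 4], p'(x) = b_2 + 2c_2·(x - 2) + 3d_2·(x - 2)² with b_2 = Δ_2 - h_2(2M_2 + M_3)/6 = -81/32, c_2 = M_2/2 = 713/128, d_2 = (M_3 - M_2)/(6h_2) = -487/256. So p'(2) = -81/32.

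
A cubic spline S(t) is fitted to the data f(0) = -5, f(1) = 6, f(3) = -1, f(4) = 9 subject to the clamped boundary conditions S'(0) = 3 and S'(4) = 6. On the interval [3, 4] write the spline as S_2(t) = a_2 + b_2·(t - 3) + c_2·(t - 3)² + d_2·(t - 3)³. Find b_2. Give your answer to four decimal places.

5.0143

Write σ_i for S''(x_i). With h_i = 1, 2, 1 and divided differences Δ_i = 11, -7/2, 10, the continuity of S' gives the tridiagonal system
  1·σ_0 + 6·σ_1 + 2·σ_2 = 6(Δ_1 - Δ_0) = -87
  2·σ_1 + 6·σ_2 + 1·σ_3 = 6(Δ_2 - Δ_1) = 81
Clamped end conditions give two more equations: 2h_0·σ_0 + h_0·σ_1 = 6(Δ_0 - S'(0)) = 48 and h_2·σ_2 + 2h_2·σ_3 = 6(S'(4) - Δ_2) = -24.
Hence σ_0 = 1371/35, σ_1 = -1062/35, σ_2 = 978/35, σ_3 = -909/35.
On [3, 4], with S_2(t) = a_2 + b_2·(t - 3) + c_2·(t - 3)² + d_2·(t - 3)³: c_2 = σ_2/2 = 489/35, d_2 = (σ_3 - σ_2)/(6h_2) = -629/70, b_2 = Δ_2 - h_2(2σ_2 + σ_3)/6 = 351/70.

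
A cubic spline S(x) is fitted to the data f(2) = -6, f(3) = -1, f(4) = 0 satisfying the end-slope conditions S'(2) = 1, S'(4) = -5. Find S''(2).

Put M_i = S'' at the i-th knot. Here h = (1, 1) and Δ = (5, 1), so the interior equations h_(i-1)·M_(i-1) + 2(h_(i-1)+h_i)·M_i + h_i·M_(i+1) = 6(Δ_i − Δ_(i-1)) read
  1·M_0 + 4·M_1 + 1·M_2 = 6(Δ_1 - Δ_0) = -24
Clamped end conditions give two more equations: 2h_0·M_0 + h_0·M_1 = 6(Δ_0 - S'(2)) = 24 and h_1·M_1 + 2h_1·M_2 = 6(S'(4) - Δ_1) = -36.
Forward elimination and back-substitution give M_0 = 15, M_1 = -6, M_2 = -15.

15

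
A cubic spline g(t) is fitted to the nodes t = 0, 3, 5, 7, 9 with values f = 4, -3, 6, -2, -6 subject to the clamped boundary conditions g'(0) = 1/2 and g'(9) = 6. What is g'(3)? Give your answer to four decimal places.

Let M_i = g''(x_i). Step sizes h_i = 3, 2, 2, 2; slopes of the chords Δ_i = (y_(i+1) - y_i)/h_i = -7/3, 9/2, -4, -2.
  3·M_0 + 10·M_1 + 2·M_2 = 6(Δ_1 - Δ_0) = 41
  2·M_1 + 8·M_2 + 2·M_3 = 6(Δ_2 - Δ_1) = -51
  2·M_2 + 8·M_3 + 2·M_4 = 6(Δ_3 - Δ_2) = 12
Clamped end conditions give two more equations: 2h_0·M_0 + h_0·M_1 = 6(Δ_0 - g'(0)) = -17 and h_3·M_3 + 2h_3·M_4 = 6(g'(9) - Δ_3) = 48.
Solving the tridiagonal system: M_0 = -931/138, M_1 = 180/23, M_2 = -783/92, M_3 = 33/46, M_4 = 1071/92.
On [3, 5], g'(t) = b_1 + 2c_1·(t - 3) + 3d_1·(t - 3)² with b_1 = Δ_1 - h_1(2M_1 + M_2)/6 = 195/92, c_1 = M_1/2 = 90/23, d_1 = (M_2 - M_1)/(6h_1) = -501/368. So g'(3) = 195/92.

2.1196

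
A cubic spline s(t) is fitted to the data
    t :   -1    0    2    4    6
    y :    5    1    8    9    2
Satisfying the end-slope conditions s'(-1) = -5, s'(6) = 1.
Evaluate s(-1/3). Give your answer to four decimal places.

1.8570

Put m_i = s'' at the i-th knot. Here h = (1, 2, 2, 2) and Δ = (-4, 7/2, 1/2, -7/2), so the interior equations h_(i-1)·m_(i-1) + 2(h_(i-1)+h_i)·m_i + h_i·m_(i+1) = 6(Δ_i − Δ_(i-1)) read
  1·m_0 + 6·m_1 + 2·m_2 = 6(Δ_1 - Δ_0) = 45
  2·m_1 + 8·m_2 + 2·m_3 = 6(Δ_2 - Δ_1) = -18
  2·m_2 + 8·m_3 + 2·m_4 = 6(Δ_3 - Δ_2) = -24
Clamped end conditions give two more equations: 2h_0·m_0 + h_0·m_1 = 6(Δ_0 - s'(-1)) = 6 and h_3·m_3 + 2h_3·m_4 = 6(s'(6) - Δ_3) = 27.
Forward elimination and back-substitution give m_0 = -123/86, m_1 = 381/43, m_2 = -579/172, m_3 = -189/43, m_4 = 1539/172.
On [-1, 0], s(t) = 5 - 5·(t + 1) - 123/172·(t + 1)² + 295/172·(t + 1)³.
With (t + 1) = 2/3: s(-1/3) = 2156/1161.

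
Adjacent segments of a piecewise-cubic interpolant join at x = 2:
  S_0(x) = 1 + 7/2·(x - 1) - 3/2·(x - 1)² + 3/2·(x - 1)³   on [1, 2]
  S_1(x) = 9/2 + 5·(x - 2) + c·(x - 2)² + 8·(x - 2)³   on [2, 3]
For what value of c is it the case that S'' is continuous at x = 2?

S_0''(x) = -3 + 9·(x - 1), so S_0''(2) = 6. On the right, S_1''(2) = 2c, so c = 3.

3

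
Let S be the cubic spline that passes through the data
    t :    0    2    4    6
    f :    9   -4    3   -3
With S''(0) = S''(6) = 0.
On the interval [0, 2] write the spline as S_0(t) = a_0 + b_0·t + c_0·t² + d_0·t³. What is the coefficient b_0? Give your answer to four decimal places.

-9.6000

With m_i denoting the second derivative at x_i, h_i = 2, 2, 2, and Δ_i = (y_(i+1) − y_i)/h_i = -13/2, 7/2, -3:
  2·m_0 + 8·m_1 + 2·m_2 = 6(Δ_1 - Δ_0) = 60
  2·m_1 + 8·m_2 + 2·m_3 = 6(Δ_2 - Δ_1) = -39
Natural end conditions: m_0 = m_3 = 0.
Solving the tridiagonal system: m_0 = 0, m_1 = 93/10, m_2 = -36/5, m_3 = 0.
On [0, 2], with S_0(t) = a_0 + b_0·t + c_0·t² + d_0·t³: c_0 = m_0/2 = 0, d_0 = (m_1 - m_0)/(6h_0) = 31/40, b_0 = Δ_0 - h_0(2m_0 + m_1)/6 = -48/5.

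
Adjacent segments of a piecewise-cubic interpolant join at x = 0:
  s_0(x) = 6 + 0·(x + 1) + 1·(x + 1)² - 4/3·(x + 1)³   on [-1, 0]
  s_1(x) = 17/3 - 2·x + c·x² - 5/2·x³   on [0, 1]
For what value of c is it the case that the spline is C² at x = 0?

s_0''(x) = 2 - 8·(x + 1), so s_0''(0) = -6. On the right, s_1''(0) = 2c, so c = -3.

-3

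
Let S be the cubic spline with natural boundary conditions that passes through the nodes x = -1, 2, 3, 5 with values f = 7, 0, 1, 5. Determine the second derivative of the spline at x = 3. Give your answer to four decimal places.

0.5957

Put M_i = S'' at the i-th knot. Here h = (3, 1, 2) and Δ = (-7/3, 1, 2), so the interior equations h_(i-1)·M_(i-1) + 2(h_(i-1)+h_i)·M_i + h_i·M_(i+1) = 6(Δ_i − Δ_(i-1)) read
  3·M_0 + 8·M_1 + 1·M_2 = 6(Δ_1 - Δ_0) = 20
  1·M_1 + 6·M_2 + 2·M_3 = 6(Δ_2 - Δ_1) = 6
Natural end conditions: M_0 = M_3 = 0.
Forward elimination and back-substitution give M_0 = 0, M_1 = 114/47, M_2 = 28/47, M_3 = 0.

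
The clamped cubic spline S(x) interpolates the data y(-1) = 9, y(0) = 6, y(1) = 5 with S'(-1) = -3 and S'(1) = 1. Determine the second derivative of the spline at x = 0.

Write m_i for S''(x_i). With h_i = 1, 1 and divided differences Δ_i = -3, -1, the continuity of S' gives the tridiagonal system
  1·m_0 + 4·m_1 + 1·m_2 = 6(Δ_1 - Δ_0) = 12
Clamped end conditions give two more equations: 2h_0·m_0 + h_0·m_1 = 6(Δ_0 - S'(-1)) = 0 and h_1·m_1 + 2h_1·m_2 = 6(S'(1) - Δ_1) = 12.
Solving the tridiagonal system: m_0 = -1, m_1 = 2, m_2 = 5.

2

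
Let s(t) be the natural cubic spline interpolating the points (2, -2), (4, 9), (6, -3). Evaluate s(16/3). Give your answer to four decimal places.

Write m_i for s''(x_i). With h_i = 2, 2 and divided differences Δ_i = 11/2, -6, the continuity of s' gives the tridiagonal system
  2·m_0 + 8·m_1 + 2·m_2 = 6(Δ_1 - Δ_0) = -69
Natural end conditions: m_0 = m_2 = 0.
Solving: m_0 = 0, m_1 = -69/8, m_2 = 0.
On [4, 6], s(t) = 9 - 1/4·(t - 4) - 69/16·(t - 4)² + 23/32·(t - 4)³.
With (t - 4) = 4/3: s(16/3) = 73/27.

2.7037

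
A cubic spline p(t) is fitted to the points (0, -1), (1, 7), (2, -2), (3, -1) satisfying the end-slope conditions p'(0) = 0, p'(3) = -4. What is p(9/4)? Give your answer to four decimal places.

Write M_i for p''(x_i). With h_i = 1, 1, 1 and divided differences Δ_i = 8, -9, 1, the continuity of p' gives the tridiagonal system
  1·M_0 + 4·M_1 + 1·M_2 = 6(Δ_1 - Δ_0) = -102
  1·M_1 + 4·M_2 + 1·M_3 = 6(Δ_2 - Δ_1) = 60
Clamped end conditions give two more equations: 2h_0·M_0 + h_0·M_1 = 6(Δ_0 - p'(0)) = 48 and h_2·M_2 + 2h_2·M_3 = 6(p'(3) - Δ_2) = -30.
Solving: M_0 = 704/15, M_1 = -688/15, M_2 = 518/15, M_3 = -484/15.
On [2, 3], p(t) = -2 - 77/15·(t - 2) + 259/15·(t - 2)² - 167/15·(t - 2)³.
With (t - 2) = 1/4: p(9/4) = -761/320.

-2.3781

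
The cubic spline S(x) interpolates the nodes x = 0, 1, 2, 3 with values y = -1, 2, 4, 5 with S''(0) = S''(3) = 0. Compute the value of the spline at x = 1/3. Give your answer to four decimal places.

Let m_i = S''(x_i). Step sizes h_i = 1, 1, 1; slopes of the chords Δ_i = (y_(i+1) - y_i)/h_i = 3, 2, 1.
  1·m_0 + 4·m_1 + 1·m_2 = 6(Δ_1 - Δ_0) = -6
  1·m_1 + 4·m_2 + 1·m_3 = 6(Δ_2 - Δ_1) = -6
Natural end conditions: m_0 = m_3 = 0.
Forward elimination and back-substitution give m_0 = 0, m_1 = -6/5, m_2 = -6/5, m_3 = 0.
On [0, 1], S(x) = -1 + 16/5·x + 0·x² - 1/5·x³.
With x = 1/3: S(1/3) = 8/135.

0.0593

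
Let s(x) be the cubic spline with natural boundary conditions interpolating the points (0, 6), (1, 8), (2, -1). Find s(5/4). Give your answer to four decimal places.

6.6523

With M_i denoting the second derivative at x_i, h_i = 1, 1, and Δ_i = (y_(i+1) − y_i)/h_i = 2, -9:
  1·M_0 + 4·M_1 + 1·M_2 = 6(Δ_1 - Δ_0) = -66
Natural end conditions: M_0 = M_2 = 0.
Solving: M_0 = 0, M_1 = -33/2, M_2 = 0.
On [1, 2], s(x) = 8 - 7/2·(x - 1) - 33/4·(x - 1)² + 11/4·(x - 1)³.
With (x - 1) = 1/4: s(5/4) = 1703/256.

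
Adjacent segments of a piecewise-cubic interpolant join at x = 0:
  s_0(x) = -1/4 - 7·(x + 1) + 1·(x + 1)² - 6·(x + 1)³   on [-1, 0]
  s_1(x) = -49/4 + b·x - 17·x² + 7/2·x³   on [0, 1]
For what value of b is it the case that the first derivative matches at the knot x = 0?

-23

s_0'(x) = -7 + 2·(x + 1) - 18·(x + 1)², so s_0'(0) = -23. On the right, s_1'(0) = b, so b = -23.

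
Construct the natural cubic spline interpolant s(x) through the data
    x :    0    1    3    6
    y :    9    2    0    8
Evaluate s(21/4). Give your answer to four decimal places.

5.6233

Let m_i = s''(x_i). Step sizes h_i = 1, 2, 3; slopes of the chords Δ_i = (y_(i+1) - y_i)/h_i = -7, -1, 8/3.
  1·m_0 + 6·m_1 + 2·m_2 = 6(Δ_1 - Δ_0) = 36
  2·m_1 + 10·m_2 + 3·m_3 = 6(Δ_2 - Δ_1) = 22
Natural end conditions: m_0 = m_3 = 0.
Forward elimination and back-substitution give m_0 = 0, m_1 = 79/14, m_2 = 15/14, m_3 = 0.
On [3, 6], s(x) = 0 + 67/42·(x - 3) + 15/28·(x - 3)² - 5/84·(x - 3)³.
With (x - 3) = 9/4: s(21/4) = 10077/1792.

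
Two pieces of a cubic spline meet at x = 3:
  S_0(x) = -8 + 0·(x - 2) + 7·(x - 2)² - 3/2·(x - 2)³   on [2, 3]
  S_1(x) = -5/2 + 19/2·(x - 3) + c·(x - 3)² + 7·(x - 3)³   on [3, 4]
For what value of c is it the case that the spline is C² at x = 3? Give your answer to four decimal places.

2.5000

S_0''(x) = 14 - 9·(x - 2), so S_0''(3) = 5. On the right, S_1''(3) = 2c, so c = 5/2.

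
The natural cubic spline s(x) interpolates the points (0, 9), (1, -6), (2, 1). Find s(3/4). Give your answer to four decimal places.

-4.0547

With σ_i denoting the second derivative at x_i, h_i = 1, 1, and Δ_i = (y_(i+1) − y_i)/h_i = -15, 7:
  1·σ_0 + 4·σ_1 + 1·σ_2 = 6(Δ_1 - Δ_0) = 132
Natural end conditions: σ_0 = σ_2 = 0.
Forward elimination and back-substitution give σ_0 = 0, σ_1 = 33, σ_2 = 0.
On [0, 1], s(x) = 9 - 41/2·x + 0·x² + 11/2·x³.
With x = 3/4: s(3/4) = -519/128.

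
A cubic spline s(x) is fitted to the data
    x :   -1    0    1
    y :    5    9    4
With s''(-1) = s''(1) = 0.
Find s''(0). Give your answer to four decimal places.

Put m_i = s'' at the i-th knot. Here h = (1, 1) and Δ = (4, -5), so the interior equations h_(i-1)·m_(i-1) + 2(h_(i-1)+h_i)·m_i + h_i·m_(i+1) = 6(Δ_i − Δ_(i-1)) read
  1·m_0 + 4·m_1 + 1·m_2 = 6(Δ_1 - Δ_0) = -54
Natural end conditions: m_0 = m_2 = 0.
Hence m_0 = 0, m_1 = -27/2, m_2 = 0.

-13.5000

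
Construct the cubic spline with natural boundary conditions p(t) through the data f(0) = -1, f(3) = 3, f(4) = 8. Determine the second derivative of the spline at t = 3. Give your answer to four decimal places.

2.7500

Let M_i = p''(x_i). Step sizes h_i = 3, 1; slopes of the chords Δ_i = (y_(i+1) - y_i)/h_i = 4/3, 5.
  3·M_0 + 8·M_1 + 1·M_2 = 6(Δ_1 - Δ_0) = 22
Natural end conditions: M_0 = M_2 = 0.
Solving the tridiagonal system: M_0 = 0, M_1 = 11/4, M_2 = 0.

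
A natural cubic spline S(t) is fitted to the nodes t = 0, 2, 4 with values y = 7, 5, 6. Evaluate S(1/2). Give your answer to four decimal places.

6.3242

With M_i denoting the second derivative at x_i, h_i = 2, 2, and Δ_i = (y_(i+1) − y_i)/h_i = -1, 1/2:
  2·M_0 + 8·M_1 + 2·M_2 = 6(Δ_1 - Δ_0) = 9
Natural end conditions: M_0 = M_2 = 0.
Solving: M_0 = 0, M_1 = 9/8, M_2 = 0.
On [0, 2], S(t) = 7 - 11/8·t + 0·t² + 3/32·t³.
With t = 1/2: S(1/2) = 1619/256.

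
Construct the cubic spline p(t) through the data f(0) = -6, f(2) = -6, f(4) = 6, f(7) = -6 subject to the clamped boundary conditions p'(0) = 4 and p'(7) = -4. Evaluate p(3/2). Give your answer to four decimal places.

Put M_i = p'' at the i-th knot. Here h = (2, 2, 3) and Δ = (0, 6, -4), so the interior equations h_(i-1)·M_(i-1) + 2(h_(i-1)+h_i)·M_i + h_i·M_(i+1) = 6(Δ_i − Δ_(i-1)) read
  2·M_0 + 8·M_1 + 2·M_2 = 6(Δ_1 - Δ_0) = 36
  2·M_1 + 10·M_2 + 3·M_3 = 6(Δ_2 - Δ_1) = -60
Clamped end conditions give two more equations: 2h_0·M_0 + h_0·M_1 = 6(Δ_0 - p'(0)) = -24 and h_2·M_2 + 2h_2·M_3 = 6(p'(7) - Δ_2) = 0.
Forward elimination and back-substitution give M_0 = -398/37, M_1 = 352/37, M_2 = -344/37, M_3 = 172/37.
On [0, 2], p(t) = -6 + 4·t - 199/37·t² + 125/74·t³.
With t = 3/2: p(3/2) = -3789/592.

-6.4003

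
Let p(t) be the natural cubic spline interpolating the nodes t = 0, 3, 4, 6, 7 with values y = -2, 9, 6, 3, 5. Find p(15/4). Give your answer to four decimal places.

Let M_i = p''(x_i). Step sizes h_i = 3, 1, 2, 1; slopes of the chords Δ_i = (y_(i+1) - y_i)/h_i = 11/3, -3, -3/2, 2.
  3·M_0 + 8·M_1 + 1·M_2 = 6(Δ_1 - Δ_0) = -40
  1·M_1 + 6·M_2 + 2·M_3 = 6(Δ_2 - Δ_1) = 9
  2·M_2 + 6·M_3 + 1·M_4 = 6(Δ_3 - Δ_2) = 21
Natural end conditions: M_0 = M_4 = 0.
Hence M_0 = 0, M_1 = -646/125, M_2 = 168/125, M_3 = 763/250, M_4 = 0.
On [3, 4], p(t) = 9 - 563/375·(t - 3) - 323/125·(t - 3)² + 407/375·(t - 3)³.
With (t - 3) = 3/4: p(15/4) = 55027/8000.

6.8784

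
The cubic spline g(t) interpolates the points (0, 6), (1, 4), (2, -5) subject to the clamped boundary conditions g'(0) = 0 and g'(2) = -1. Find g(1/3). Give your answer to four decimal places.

6.0741

Put M_i = g'' at the i-th knot. Here h = (1, 1) and Δ = (-2, -9), so the interior equations h_(i-1)·M_(i-1) + 2(h_(i-1)+h_i)·M_i + h_i·M_(i+1) = 6(Δ_i − Δ_(i-1)) read
  1·M_0 + 4·M_1 + 1·M_2 = 6(Δ_1 - Δ_0) = -42
Clamped end conditions give two more equations: 2h_0·M_0 + h_0·M_1 = 6(Δ_0 - g'(0)) = -12 and h_1·M_1 + 2h_1·M_2 = 6(g'(2) - Δ_1) = 48.
Forward elimination and back-substitution give M_0 = 4, M_1 = -20, M_2 = 34.
On [0, 1], g(t) = 6 + 0·t + 2·t² - 4·t³.
With t = 1/3: g(1/3) = 164/27.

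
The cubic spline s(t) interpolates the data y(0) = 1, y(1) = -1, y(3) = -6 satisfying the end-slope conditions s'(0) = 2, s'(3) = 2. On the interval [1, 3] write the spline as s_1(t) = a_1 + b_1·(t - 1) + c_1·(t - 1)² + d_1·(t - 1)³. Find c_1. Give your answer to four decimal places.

Put σ_i = s'' at the i-th knot. Here h = (1, 2) and Δ = (-2, -5/2), so the interior equations h_(i-1)·σ_(i-1) + 2(h_(i-1)+h_i)·σ_i + h_i·σ_(i+1) = 6(Δ_i − Δ_(i-1)) read
  1·σ_0 + 6·σ_1 + 2·σ_2 = 6(Δ_1 - Δ_0) = -3
Clamped end conditions give two more equations: 2h_0·σ_0 + h_0·σ_1 = 6(Δ_0 - s'(0)) = -24 and h_1·σ_1 + 2h_1·σ_2 = 6(s'(3) - Δ_1) = 27.
Forward elimination and back-substitution give σ_0 = -23/2, σ_1 = -1, σ_2 = 29/4.
On [1, 3], with s_1(t) = a_1 + b_1·(t - 1) + c_1·(t - 1)² + d_1·(t - 1)³: c_1 = σ_1/2 = -1/2, d_1 = (σ_2 - σ_1)/(6h_1) = 11/16, b_1 = Δ_1 - h_1(2σ_1 + σ_2)/6 = -17/4.

-0.5000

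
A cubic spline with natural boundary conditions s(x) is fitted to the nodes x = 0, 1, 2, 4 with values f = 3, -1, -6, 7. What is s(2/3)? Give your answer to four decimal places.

0.6151

Put σ_i = s'' at the i-th knot. Here h = (1, 1, 2) and Δ = (-4, -5, 13/2), so the interior equations h_(i-1)·σ_(i-1) + 2(h_(i-1)+h_i)·σ_i + h_i·σ_(i+1) = 6(Δ_i − Δ_(i-1)) read
  1·σ_0 + 4·σ_1 + 1·σ_2 = 6(Δ_1 - Δ_0) = -6
  1·σ_1 + 6·σ_2 + 2·σ_3 = 6(Δ_2 - Δ_1) = 69
Natural end conditions: σ_0 = σ_3 = 0.
Forward elimination and back-substitution give σ_0 = 0, σ_1 = -105/23, σ_2 = 282/23, σ_3 = 0.
On [0, 1], s(x) = 3 - 149/46·x + 0·x² - 35/46·x³.
With x = 2/3: s(2/3) = 382/621.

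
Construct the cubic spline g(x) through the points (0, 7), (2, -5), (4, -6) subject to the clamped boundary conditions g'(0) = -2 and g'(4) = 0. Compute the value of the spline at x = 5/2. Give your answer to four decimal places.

Let σ_i = g''(x_i). Step sizes h_i = 2, 2; slopes of the chords Δ_i = (y_(i+1) - y_i)/h_i = -6, -1/2.
  2·σ_0 + 8·σ_1 + 2·σ_2 = 6(Δ_1 - Δ_0) = 33
Clamped end conditions give two more equations: 2h_0·σ_0 + h_0·σ_1 = 6(Δ_0 - g'(0)) = -24 and h_1·σ_1 + 2h_1·σ_2 = 6(g'(4) - Δ_1) = 3.
Forward elimination and back-substitution give σ_0 = -77/8, σ_1 = 29/4, σ_2 = -23/8.
On [2, 4], g(x) = -5 - 35/8·(x - 2) + 29/8·(x - 2)² - 27/32·(x - 2)³.
With (x - 2) = 1/2: g(5/2) = -1635/256.

-6.3867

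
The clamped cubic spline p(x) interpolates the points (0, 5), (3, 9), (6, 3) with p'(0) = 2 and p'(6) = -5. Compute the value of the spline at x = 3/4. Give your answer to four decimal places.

6.4336

With σ_i denoting the second derivative at x_i, h_i = 3, 3, and Δ_i = (y_(i+1) − y_i)/h_i = 4/3, -2:
  3·σ_0 + 12·σ_1 + 3·σ_2 = 6(Δ_1 - Δ_0) = -20
Clamped end conditions give two more equations: 2h_0·σ_0 + h_0·σ_1 = 6(Δ_0 - p'(0)) = -4 and h_1·σ_1 + 2h_1·σ_2 = 6(p'(6) - Δ_1) = -18.
Hence σ_0 = -1/6, σ_1 = -1, σ_2 = -5/2.
On [0, 3], p(x) = 5 + 2·x - 1/12·x² - 5/108·x³.
With x = 3/4: p(3/4) = 1647/256.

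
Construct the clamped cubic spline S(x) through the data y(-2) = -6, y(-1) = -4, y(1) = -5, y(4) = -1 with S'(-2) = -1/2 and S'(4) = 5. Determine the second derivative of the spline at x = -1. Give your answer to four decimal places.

-4.4737

Put M_i = S'' at the i-th knot. Here h = (1, 2, 3) and Δ = (2, -1/2, 4/3), so the interior equations h_(i-1)·M_(i-1) + 2(h_(i-1)+h_i)·M_i + h_i·M_(i+1) = 6(Δ_i − Δ_(i-1)) read
  1·M_0 + 6·M_1 + 2·M_2 = 6(Δ_1 - Δ_0) = -15
  2·M_1 + 10·M_2 + 3·M_3 = 6(Δ_2 - Δ_1) = 11
Clamped end conditions give two more equations: 2h_0·M_0 + h_0·M_1 = 6(Δ_0 - S'(-2)) = 15 and h_2·M_2 + 2h_2·M_3 = 6(S'(4) - Δ_2) = 22.
Solving: M_0 = 185/19, M_1 = -85/19, M_2 = 20/19, M_3 = 179/57.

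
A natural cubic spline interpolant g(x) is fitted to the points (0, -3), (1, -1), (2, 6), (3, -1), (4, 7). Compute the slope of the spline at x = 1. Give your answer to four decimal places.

With M_i denoting the second derivative at x_i, h_i = 1, 1, 1, 1, and Δ_i = (y_(i+1) − y_i)/h_i = 2, 7, -7, 8:
  1·M_0 + 4·M_1 + 1·M_2 = 6(Δ_1 - Δ_0) = 30
  1·M_1 + 4·M_2 + 1·M_3 = 6(Δ_2 - Δ_1) = -84
  1·M_2 + 4·M_3 + 1·M_4 = 6(Δ_3 - Δ_2) = 90
Natural end conditions: M_0 = M_4 = 0.
Forward elimination and back-substitution give M_0 = 0, M_1 = 219/14, M_2 = -228/7, M_3 = 429/14, M_4 = 0.
On [1, 2], g'(x) = b_1 + 2c_1·(x - 1) + 3d_1·(x - 1)² with b_1 = Δ_1 - h_1(2M_1 + M_2)/6 = 101/14, c_1 = M_1/2 = 219/28, d_1 = (M_2 - M_1)/(6h_1) = -225/28. So g'(1) = 101/14.

7.2143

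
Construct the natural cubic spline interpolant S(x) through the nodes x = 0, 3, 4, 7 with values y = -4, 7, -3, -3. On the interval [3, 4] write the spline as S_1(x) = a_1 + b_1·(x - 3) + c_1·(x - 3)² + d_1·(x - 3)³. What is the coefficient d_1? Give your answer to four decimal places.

With M_i denoting the second derivative at x_i, h_i = 3, 1, 3, and Δ_i = (y_(i+1) − y_i)/h_i = 11/3, -10, 0:
  3·M_0 + 8·M_1 + 1·M_2 = 6(Δ_1 - Δ_0) = -82
  1·M_1 + 8·M_2 + 3·M_3 = 6(Δ_2 - Δ_1) = 60
Natural end conditions: M_0 = M_3 = 0.
Forward elimination and back-substitution give M_0 = 0, M_1 = -716/63, M_2 = 562/63, M_3 = 0.
On [3, 4], with S_1(x) = a_1 + b_1·(x - 3) + c_1·(x - 3)² + d_1·(x - 3)³: c_1 = M_1/2 = -358/63, d_1 = (M_2 - M_1)/(6h_1) = 71/21, b_1 = Δ_1 - h_1(2M_1 + M_2)/6 = -485/63.

3.3810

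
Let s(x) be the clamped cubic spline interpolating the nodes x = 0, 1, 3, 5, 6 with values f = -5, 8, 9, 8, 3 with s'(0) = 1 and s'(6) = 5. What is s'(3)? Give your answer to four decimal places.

Let M_i = s''(x_i). Step sizes h_i = 1, 2, 2, 1; slopes of the chords Δ_i = (y_(i+1) - y_i)/h_i = 13, 1/2, -1/2, -5.
  1·M_0 + 6·M_1 + 2·M_2 = 6(Δ_1 - Δ_0) = -75
  2·M_1 + 8·M_2 + 2·M_3 = 6(Δ_2 - Δ_1) = -6
  2·M_2 + 6·M_3 + 1·M_4 = 6(Δ_3 - Δ_2) = -27
Clamped end conditions give two more equations: 2h_0·M_0 + h_0·M_1 = 6(Δ_0 - s'(0)) = 72 and h_3·M_3 + 2h_3·M_4 = 6(s'(6) - Δ_3) = 60.
Forward elimination and back-substitution give M_0 = 3143/66, M_1 = -767/33, M_2 = 101/12, M_3 = -443/33, M_4 = 2423/66.
On [3, 5], s'(x) = b_2 + 2c_2·(x - 3) + 3d_2·(x - 3)² with b_2 = Δ_2 - h_2(2M_2 + M_3)/6 = -18/11, c_2 = M_2/2 = 101/24, d_2 = (M_3 - M_2)/(6h_2) = -961/528. So s'(3) = -18/11.

-1.6364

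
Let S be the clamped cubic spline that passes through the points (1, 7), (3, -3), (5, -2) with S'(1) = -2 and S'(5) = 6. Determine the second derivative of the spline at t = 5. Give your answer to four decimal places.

With m_i denoting the second derivative at x_i, h_i = 2, 2, and Δ_i = (y_(i+1) − y_i)/h_i = -5, 1/2:
  2·m_0 + 8·m_1 + 2·m_2 = 6(Δ_1 - Δ_0) = 33
Clamped end conditions give two more equations: 2h_0·m_0 + h_0·m_1 = 6(Δ_0 - S'(1)) = -18 and h_1·m_1 + 2h_1·m_2 = 6(S'(5) - Δ_1) = 33.
Solving the tridiagonal system: m_0 = -53/8, m_1 = 17/4, m_2 = 49/8.

6.1250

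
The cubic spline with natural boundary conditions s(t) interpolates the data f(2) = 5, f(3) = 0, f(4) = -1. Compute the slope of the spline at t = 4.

Write M_i for s''(x_i). With h_i = 1, 1 and divided differences Δ_i = -5, -1, the continuity of s' gives the tridiagonal system
  1·M_0 + 4·M_1 + 1·M_2 = 6(Δ_1 - Δ_0) = 24
Natural end conditions: M_0 = M_2 = 0.
Hence M_0 = 0, M_1 = 6, M_2 = 0.
On [3, 4], s'(t) = b_1 + 2c_1·(t - 3) + 3d_1·(t - 3)² with b_1 = Δ_1 - h_1(2M_1 + M_2)/6 = -3, c_1 = M_1/2 = 3, d_1 = (M_2 - M_1)/(6h_1) = -1. So s'(4) = 0.

0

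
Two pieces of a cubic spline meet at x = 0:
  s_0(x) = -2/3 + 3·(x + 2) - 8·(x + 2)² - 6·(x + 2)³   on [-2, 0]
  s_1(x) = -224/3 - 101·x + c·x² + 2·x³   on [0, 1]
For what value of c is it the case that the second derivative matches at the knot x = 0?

-44

s_0''(x) = -16 - 36·(x + 2), so s_0''(0) = -88. On the right, s_1''(0) = 2c, so c = -44.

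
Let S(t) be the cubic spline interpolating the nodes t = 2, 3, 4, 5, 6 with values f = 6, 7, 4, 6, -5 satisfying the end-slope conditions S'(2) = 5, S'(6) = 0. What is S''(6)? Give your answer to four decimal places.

51.5714

Write M_i for S''(x_i). With h_i = 1, 1, 1, 1 and divided differences Δ_i = 1, -3, 2, -11, the continuity of S' gives the tridiagonal system
  1·M_0 + 4·M_1 + 1·M_2 = 6(Δ_1 - Δ_0) = -24
  1·M_1 + 4·M_2 + 1·M_3 = 6(Δ_2 - Δ_1) = 30
  1·M_2 + 4·M_3 + 1·M_4 = 6(Δ_3 - Δ_2) = -78
Clamped end conditions give two more equations: 2h_0·M_0 + h_0·M_1 = 6(Δ_0 - S'(2)) = -24 and h_3·M_3 + 2h_3·M_4 = 6(S'(6) - Δ_3) = 66.
Forward elimination and back-substitution give M_0 = -53/7, M_1 = -62/7, M_2 = 19, M_3 = -260/7, M_4 = 361/7.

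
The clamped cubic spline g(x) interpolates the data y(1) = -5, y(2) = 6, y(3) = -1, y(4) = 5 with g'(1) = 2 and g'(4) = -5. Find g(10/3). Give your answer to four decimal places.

With M_i denoting the second derivative at x_i, h_i = 1, 1, 1, and Δ_i = (y_(i+1) − y_i)/h_i = 11, -7, 6:
  1·M_0 + 4·M_1 + 1·M_2 = 6(Δ_1 - Δ_0) = -108
  1·M_1 + 4·M_2 + 1·M_3 = 6(Δ_2 - Δ_1) = 78
Clamped end conditions give two more equations: 2h_0·M_0 + h_0·M_1 = 6(Δ_0 - g'(1)) = 54 and h_2·M_2 + 2h_2·M_3 = 6(g'(4) - Δ_2) = -66.
Hence M_0 = 794/15, M_1 = -778/15, M_2 = 698/15, M_3 = -844/15.
On [3, 4], g(x) = -1 - 2/15·(x - 3) + 349/15·(x - 3)² - 257/15·(x - 3)³.
With (x - 3) = 1/3: g(10/3) = 367/405.

0.9062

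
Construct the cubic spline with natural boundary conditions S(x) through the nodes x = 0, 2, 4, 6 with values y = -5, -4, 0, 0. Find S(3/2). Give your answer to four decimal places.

With M_i denoting the second derivative at x_i, h_i = 2, 2, 2, and Δ_i = (y_(i+1) − y_i)/h_i = 1/2, 2, 0:
  2·M_0 + 8·M_1 + 2·M_2 = 6(Δ_1 - Δ_0) = 9
  2·M_1 + 8·M_2 + 2·M_3 = 6(Δ_2 - Δ_1) = -12
Natural end conditions: M_0 = M_3 = 0.
Forward elimination and back-substitution give M_0 = 0, M_1 = 8/5, M_2 = -19/10, M_3 = 0.
On [0, 2], S(x) = -5 - 1/30·x + 0·x² + 2/15·x³.
With x = 3/2: S(3/2) = -23/5.

-4.6000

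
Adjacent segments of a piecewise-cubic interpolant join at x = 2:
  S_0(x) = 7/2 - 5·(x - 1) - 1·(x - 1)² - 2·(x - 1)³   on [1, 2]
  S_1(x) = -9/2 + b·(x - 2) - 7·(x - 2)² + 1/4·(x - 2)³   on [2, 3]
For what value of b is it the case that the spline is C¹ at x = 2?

-13

S_0'(x) = -5 - 2·(x - 1) - 6·(x - 1)², so S_0'(2) = -13. On the right, S_1'(2) = b, so b = -13.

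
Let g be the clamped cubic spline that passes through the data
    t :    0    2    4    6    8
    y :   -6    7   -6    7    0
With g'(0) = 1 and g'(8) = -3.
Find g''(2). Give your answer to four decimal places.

-18.6071

With M_i denoting the second derivative at x_i, h_i = 2, 2, 2, 2, and Δ_i = (y_(i+1) − y_i)/h_i = 13/2, -13/2, 13/2, -7/2:
  2·M_0 + 8·M_1 + 2·M_2 = 6(Δ_1 - Δ_0) = -78
  2·M_1 + 8·M_2 + 2·M_3 = 6(Δ_2 - Δ_1) = 78
  2·M_2 + 8·M_3 + 2·M_4 = 6(Δ_3 - Δ_2) = -60
Clamped end conditions give two more equations: 2h_0·M_0 + h_0·M_1 = 6(Δ_0 - g'(0)) = 33 and h_3·M_3 + 2h_3·M_4 = 6(g'(8) - Δ_3) = 3.
Forward elimination and back-substitution give M_0 = 983/56, M_1 = -521/28, M_2 = 143/8, M_3 = -389/28, M_4 = 431/56.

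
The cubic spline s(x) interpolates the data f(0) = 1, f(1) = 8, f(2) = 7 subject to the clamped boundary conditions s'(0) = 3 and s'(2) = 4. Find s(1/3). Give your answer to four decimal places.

With m_i denoting the second derivative at x_i, h_i = 1, 1, and Δ_i = (y_(i+1) − y_i)/h_i = 7, -1:
  1·m_0 + 4·m_1 + 1·m_2 = 6(Δ_1 - Δ_0) = -48
Clamped end conditions give two more equations: 2h_0·m_0 + h_0·m_1 = 6(Δ_0 - s'(0)) = 24 and h_1·m_1 + 2h_1·m_2 = 6(s'(2) - Δ_1) = 30.
Solving the tridiagonal system: m_0 = 49/2, m_1 = -25, m_2 = 55/2.
On [0, 1], s(x) = 1 + 3·x + 49/4·x² - 33/4·x³.
With x = 1/3: s(1/3) = 55/18.

3.0556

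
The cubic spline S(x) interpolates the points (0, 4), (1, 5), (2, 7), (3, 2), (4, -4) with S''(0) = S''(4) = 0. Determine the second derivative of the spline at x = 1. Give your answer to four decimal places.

4.5000

Put m_i = S'' at the i-th knot. Here h = (1, 1, 1, 1) and Δ = (1, 2, -5, -6), so the interior equations h_(i-1)·m_(i-1) + 2(h_(i-1)+h_i)·m_i + h_i·m_(i+1) = 6(Δ_i − Δ_(i-1)) read
  1·m_0 + 4·m_1 + 1·m_2 = 6(Δ_1 - Δ_0) = 6
  1·m_1 + 4·m_2 + 1·m_3 = 6(Δ_2 - Δ_1) = -42
  1·m_2 + 4·m_3 + 1·m_4 = 6(Δ_3 - Δ_2) = -6
Natural end conditions: m_0 = m_4 = 0.
Solving: m_0 = 0, m_1 = 9/2, m_2 = -12, m_3 = 3/2, m_4 = 0.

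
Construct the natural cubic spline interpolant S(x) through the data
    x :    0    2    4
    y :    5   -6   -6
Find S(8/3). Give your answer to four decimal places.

-7.0185

Write m_i for S''(x_i). With h_i = 2, 2 and divided differences Δ_i = -11/2, 0, the continuity of S' gives the tridiagonal system
  2·m_0 + 8·m_1 + 2·m_2 = 6(Δ_1 - Δ_0) = 33
Natural end conditions: m_0 = m_2 = 0.
Forward elimination and back-substitution give m_0 = 0, m_1 = 33/8, m_2 = 0.
On [2, 4], S(x) = -6 - 11/4·(x - 2) + 33/16·(x - 2)² - 11/32·(x - 2)³.
With (x - 2) = 2/3: S(8/3) = -379/54.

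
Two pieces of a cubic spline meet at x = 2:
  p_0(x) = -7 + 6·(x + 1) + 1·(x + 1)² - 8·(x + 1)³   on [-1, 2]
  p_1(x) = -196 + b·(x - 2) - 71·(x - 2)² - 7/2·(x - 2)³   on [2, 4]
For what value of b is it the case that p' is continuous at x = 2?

-204

p_0'(x) = 6 + 2·(x + 1) - 24·(x + 1)², so p_0'(2) = -204. On the right, p_1'(2) = b, so b = -204.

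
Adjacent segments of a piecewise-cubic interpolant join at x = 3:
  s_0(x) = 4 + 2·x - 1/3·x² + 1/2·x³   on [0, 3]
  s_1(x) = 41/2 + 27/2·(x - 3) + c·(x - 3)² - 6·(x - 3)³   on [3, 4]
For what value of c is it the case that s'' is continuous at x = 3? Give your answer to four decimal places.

4.1667

s_0''(x) = -2/3 + 3·x, so s_0''(3) = 25/3. On the right, s_1''(3) = 2c, so c = 25/6.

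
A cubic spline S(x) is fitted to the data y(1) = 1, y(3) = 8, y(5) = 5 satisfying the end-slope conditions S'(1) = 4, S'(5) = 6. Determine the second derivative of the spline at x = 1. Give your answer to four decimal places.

With M_i denoting the second derivative at x_i, h_i = 2, 2, and Δ_i = (y_(i+1) − y_i)/h_i = 7/2, -3/2:
  2·M_0 + 8·M_1 + 2·M_2 = 6(Δ_1 - Δ_0) = -30
Clamped end conditions give two more equations: 2h_0·M_0 + h_0·M_1 = 6(Δ_0 - S'(1)) = -3 and h_1·M_1 + 2h_1·M_2 = 6(S'(5) - Δ_1) = 45.
Hence M_0 = 7/2, M_1 = -17/2, M_2 = 31/2.

3.5000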